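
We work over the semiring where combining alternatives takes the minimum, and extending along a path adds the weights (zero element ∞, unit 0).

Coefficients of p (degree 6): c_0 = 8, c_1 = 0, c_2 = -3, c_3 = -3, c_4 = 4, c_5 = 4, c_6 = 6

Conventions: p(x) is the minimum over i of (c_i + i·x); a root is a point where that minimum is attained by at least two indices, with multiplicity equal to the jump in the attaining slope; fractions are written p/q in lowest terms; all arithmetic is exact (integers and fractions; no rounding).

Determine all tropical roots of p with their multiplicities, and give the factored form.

hull edge (i=0, c=8) to (i=1, c=0): slope -8, span 1
hull edge (i=1, c=0) to (i=2, c=-3): slope -3, span 1
hull edge (i=2, c=-3) to (i=3, c=-3): slope 0, span 1
hull edge (i=3, c=-3) to (i=6, c=6): slope 3, span 3
Factored form: p(x) = 6 ⊗ (x ⊕ (-3)) ⊗ (x ⊕ (-3)) ⊗ (x ⊕ (-3)) ⊗ (x ⊕ 0) ⊗ (x ⊕ 3) ⊗ (x ⊕ 8)
Answer: roots = -3 (mult 3), 0 (mult 1), 3 (mult 1), 8 (mult 1)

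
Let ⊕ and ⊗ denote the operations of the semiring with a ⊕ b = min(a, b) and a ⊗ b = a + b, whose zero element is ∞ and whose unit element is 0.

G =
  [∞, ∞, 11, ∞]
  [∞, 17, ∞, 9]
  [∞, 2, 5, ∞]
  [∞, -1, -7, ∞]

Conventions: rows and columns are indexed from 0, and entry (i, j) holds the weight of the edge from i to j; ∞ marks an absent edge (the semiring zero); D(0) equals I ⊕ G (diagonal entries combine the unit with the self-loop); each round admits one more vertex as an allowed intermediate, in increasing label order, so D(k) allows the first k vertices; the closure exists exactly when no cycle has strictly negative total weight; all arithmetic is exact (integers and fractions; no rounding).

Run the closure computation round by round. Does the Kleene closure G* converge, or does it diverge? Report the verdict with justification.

D(0):
  [0, ∞, 11, ∞]
  [∞, 0, ∞, 9]
  [∞, 2, 0, ∞]
  [∞, -1, -7, 0]
D(1):
  [0, ∞, 11, ∞]
  [∞, 0, ∞, 9]
  [∞, 2, 0, ∞]
  [∞, -1, -7, 0]
D(2):
  [0, ∞, 11, ∞]
  [∞, 0, ∞, 9]
  [∞, 2, 0, 11]
  [∞, -1, -7, 0]
D(3):
  [0, 13, 11, 22]
  [∞, 0, ∞, 9]
  [∞, 2, 0, 11]
  [∞, -5, -7, 0]
D(4):
  [0, 13, 11, 22]
  [∞, 0, 2, 9]
  [∞, 2, 0, 11]
  [∞, -5, -7, 0]
Key observation: every diagonal entry stays at the unit through all rounds, so no improving cycle exists.
Answer: CONVERGES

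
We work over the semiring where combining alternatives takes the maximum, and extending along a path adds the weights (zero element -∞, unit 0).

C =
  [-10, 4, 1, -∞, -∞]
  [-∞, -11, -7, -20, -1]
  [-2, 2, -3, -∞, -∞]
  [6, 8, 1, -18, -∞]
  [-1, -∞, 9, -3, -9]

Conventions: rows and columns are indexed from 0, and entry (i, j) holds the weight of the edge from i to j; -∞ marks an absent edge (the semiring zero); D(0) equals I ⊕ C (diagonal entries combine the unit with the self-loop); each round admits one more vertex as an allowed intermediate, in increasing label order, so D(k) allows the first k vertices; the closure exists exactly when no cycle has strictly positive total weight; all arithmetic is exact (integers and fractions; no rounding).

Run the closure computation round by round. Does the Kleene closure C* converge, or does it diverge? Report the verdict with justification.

D(0):
  [0, 4, 1, -∞, -∞]
  [-∞, 0, -7, -20, -1]
  [-2, 2, 0, -∞, -∞]
  [6, 8, 1, 0, -∞]
  [-1, -∞, 9, -3, 0]
D(1):
  [0, 4, 1, -∞, -∞]
  [-∞, 0, -7, -20, -1]
  [-2, 2, 0, -∞, -∞]
  [6, 10, 7, 0, -∞]
  [-1, 3, 9, -3, 0]
Detection: at round 2, diagonal entry (4, 4) turns strictly positive.
Key observation: the cycle 4->0->1->4 has total weight (-1) + 4 + (-1), which is strictly positive.
Answer: DIVERGES — positive cycle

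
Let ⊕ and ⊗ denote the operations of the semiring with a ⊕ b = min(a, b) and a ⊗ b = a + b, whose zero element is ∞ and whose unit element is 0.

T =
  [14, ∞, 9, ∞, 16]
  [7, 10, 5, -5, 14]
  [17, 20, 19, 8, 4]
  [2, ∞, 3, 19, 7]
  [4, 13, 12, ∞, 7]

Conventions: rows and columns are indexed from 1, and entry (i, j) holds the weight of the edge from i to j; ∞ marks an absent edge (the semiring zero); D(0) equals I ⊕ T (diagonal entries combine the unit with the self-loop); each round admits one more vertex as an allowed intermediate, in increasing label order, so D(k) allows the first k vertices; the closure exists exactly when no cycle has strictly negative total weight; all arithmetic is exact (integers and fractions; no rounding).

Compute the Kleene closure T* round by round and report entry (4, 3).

D(0):
  [0, ∞, 9, ∞, 16]
  [7, 0, 5, -5, 14]
  [17, 20, 0, 8, 4]
  [2, ∞, 3, 0, 7]
  [4, 13, 12, ∞, 0]
D(1):
  [0, ∞, 9, ∞, 16]
  [7, 0, 5, -5, 14]
  [17, 20, 0, 8, 4]
  [2, ∞, 3, 0, 7]
  [4, 13, 12, ∞, 0]
D(2):
  [0, ∞, 9, ∞, 16]
  [7, 0, 5, -5, 14]
  [17, 20, 0, 8, 4]
  [2, ∞, 3, 0, 7]
  [4, 13, 12, 8, 0]
D(3):
  [0, 29, 9, 17, 13]
  [7, 0, 5, -5, 9]
  [17, 20, 0, 8, 4]
  [2, 23, 3, 0, 7]
  [4, 13, 12, 8, 0]
D(4):
  [0, 29, 9, 17, 13]
  [-3, 0, -2, -5, 2]
  [10, 20, 0, 8, 4]
  [2, 23, 3, 0, 7]
  [4, 13, 11, 8, 0]
D(5):
  [0, 26, 9, 17, 13]
  [-3, 0, -2, -5, 2]
  [8, 17, 0, 8, 4]
  [2, 20, 3, 0, 7]
  [4, 13, 11, 8, 0]
Answer: T*[4][3] = 3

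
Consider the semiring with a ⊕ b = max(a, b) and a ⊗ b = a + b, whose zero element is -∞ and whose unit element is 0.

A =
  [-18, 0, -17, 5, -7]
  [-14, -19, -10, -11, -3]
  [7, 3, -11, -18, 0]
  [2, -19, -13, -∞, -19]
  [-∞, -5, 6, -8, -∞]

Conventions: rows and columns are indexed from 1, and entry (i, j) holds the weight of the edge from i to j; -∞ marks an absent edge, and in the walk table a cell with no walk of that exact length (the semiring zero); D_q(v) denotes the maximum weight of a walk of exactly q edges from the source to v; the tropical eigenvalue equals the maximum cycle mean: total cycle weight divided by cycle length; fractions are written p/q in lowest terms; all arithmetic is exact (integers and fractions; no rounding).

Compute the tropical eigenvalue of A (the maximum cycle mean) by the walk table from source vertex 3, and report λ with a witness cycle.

q=0: [-∞, -∞, 0, -∞, -∞]
q=1: [7, 3, -11, -18, 0]
q=2: [-4, 7, 6, 12, 0]
q=3: [14, 9, 6, 1, 6]
q=4: [13, 14, 12, 19, 7]
q=5: [21, 15, 13, 18, 12]
Optimal cycle mean attained by: cycle 1->4->1, total 5 + 2, length 2.
Answer: λ = 7/2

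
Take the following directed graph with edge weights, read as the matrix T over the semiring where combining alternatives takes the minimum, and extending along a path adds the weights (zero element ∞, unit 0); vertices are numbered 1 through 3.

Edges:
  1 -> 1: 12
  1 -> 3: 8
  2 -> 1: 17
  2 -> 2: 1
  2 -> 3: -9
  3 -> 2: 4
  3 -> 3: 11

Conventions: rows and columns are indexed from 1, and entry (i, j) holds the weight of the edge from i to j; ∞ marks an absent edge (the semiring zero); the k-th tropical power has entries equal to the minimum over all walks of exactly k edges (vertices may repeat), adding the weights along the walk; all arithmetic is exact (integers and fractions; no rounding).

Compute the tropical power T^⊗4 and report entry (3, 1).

T^⊗2:
  [24, 12, 19]
  [18, -5, -8]
  [21, 5, -5]
T^⊗3:
  [29, 13, 3]
  [12, -4, -14]
  [22, -1, -4]
T^⊗4:
  [30, 7, 4]
  [13, -10, -13]
  [16, 0, -10]
Key observation: the optimum is the walk 3->2->3->2->1, with weight 4 + (-9) + 4 + 17 = 16.
Optimal value attained by: walk 3->2->3->2->1.
Answer: (T^⊗4)[3][1] = 16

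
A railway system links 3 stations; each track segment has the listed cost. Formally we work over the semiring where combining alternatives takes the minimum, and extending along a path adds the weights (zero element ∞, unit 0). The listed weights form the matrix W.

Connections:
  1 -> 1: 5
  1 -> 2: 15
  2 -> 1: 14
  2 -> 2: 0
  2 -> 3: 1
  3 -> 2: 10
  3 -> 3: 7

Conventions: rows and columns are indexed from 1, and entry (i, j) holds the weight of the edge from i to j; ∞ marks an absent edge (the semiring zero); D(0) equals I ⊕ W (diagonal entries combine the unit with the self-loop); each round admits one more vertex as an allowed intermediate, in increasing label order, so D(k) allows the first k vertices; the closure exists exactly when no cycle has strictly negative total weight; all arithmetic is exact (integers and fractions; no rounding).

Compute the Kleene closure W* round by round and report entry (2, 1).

D(0):
  [0, 15, ∞]
  [14, 0, 1]
  [∞, 10, 0]
D(1):
  [0, 15, ∞]
  [14, 0, 1]
  [∞, 10, 0]
D(2):
  [0, 15, 16]
  [14, 0, 1]
  [24, 10, 0]
D(3):
  [0, 15, 16]
  [14, 0, 1]
  [24, 10, 0]
Answer: W*[2][1] = 14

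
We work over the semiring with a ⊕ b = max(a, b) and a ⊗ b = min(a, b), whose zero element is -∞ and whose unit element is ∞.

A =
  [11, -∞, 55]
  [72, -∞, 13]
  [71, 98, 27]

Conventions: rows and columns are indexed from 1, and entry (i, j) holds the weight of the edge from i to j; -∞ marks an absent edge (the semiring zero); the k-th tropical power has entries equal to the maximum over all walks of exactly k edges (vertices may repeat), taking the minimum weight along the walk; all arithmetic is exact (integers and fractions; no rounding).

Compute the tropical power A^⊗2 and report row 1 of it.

A^⊗2:
  [55, 55, 27]
  [13, 13, 55]
  [72, 27, 55]
Answer: row 1 of A^⊗2 = [55, 55, 27]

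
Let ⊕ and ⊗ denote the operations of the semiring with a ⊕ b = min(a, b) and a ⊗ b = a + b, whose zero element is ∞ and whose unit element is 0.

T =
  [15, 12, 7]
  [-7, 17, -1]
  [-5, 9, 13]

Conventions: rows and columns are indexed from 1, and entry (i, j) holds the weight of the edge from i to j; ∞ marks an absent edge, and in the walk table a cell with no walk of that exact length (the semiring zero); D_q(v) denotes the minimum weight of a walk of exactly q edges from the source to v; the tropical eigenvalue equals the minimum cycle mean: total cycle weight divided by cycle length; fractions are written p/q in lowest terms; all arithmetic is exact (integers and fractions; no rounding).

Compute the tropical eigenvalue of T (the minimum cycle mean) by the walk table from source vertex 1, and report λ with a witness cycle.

q=0: [0, ∞, ∞]
q=1: [15, 12, 7]
q=2: [2, 16, 11]
q=3: [6, 14, 9]
Optimal cycle mean attained by: cycle 1->3->1, total 7 + (-5), length 2.
Answer: λ = 1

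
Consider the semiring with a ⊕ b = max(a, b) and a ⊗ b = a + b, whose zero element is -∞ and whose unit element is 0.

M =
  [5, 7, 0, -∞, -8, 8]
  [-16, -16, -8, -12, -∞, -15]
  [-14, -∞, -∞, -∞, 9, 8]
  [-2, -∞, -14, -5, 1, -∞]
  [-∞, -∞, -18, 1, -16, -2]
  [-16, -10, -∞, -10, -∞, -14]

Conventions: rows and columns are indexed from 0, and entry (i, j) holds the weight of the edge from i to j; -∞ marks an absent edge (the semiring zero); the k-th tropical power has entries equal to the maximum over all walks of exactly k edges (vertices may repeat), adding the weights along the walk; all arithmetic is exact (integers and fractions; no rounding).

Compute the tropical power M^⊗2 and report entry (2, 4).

M^⊗2:
  [10, 12, 5, -2, 9, 13]
  [-11, -9, -16, -17, 1, 0]
  [-8, -2, -9, 10, -7, 7]
  [3, 5, -2, 2, -4, 6]
  [-1, -12, -13, -4, 2, -10]
  [-11, -9, -16, -15, -9, -8]
Key observation: the optimum is the walk 2->4->4, with weight 9 + (-16) = -7.
Optimal value attained by: walk 2->4->4.
Answer: (M^⊗2)[2][4] = -7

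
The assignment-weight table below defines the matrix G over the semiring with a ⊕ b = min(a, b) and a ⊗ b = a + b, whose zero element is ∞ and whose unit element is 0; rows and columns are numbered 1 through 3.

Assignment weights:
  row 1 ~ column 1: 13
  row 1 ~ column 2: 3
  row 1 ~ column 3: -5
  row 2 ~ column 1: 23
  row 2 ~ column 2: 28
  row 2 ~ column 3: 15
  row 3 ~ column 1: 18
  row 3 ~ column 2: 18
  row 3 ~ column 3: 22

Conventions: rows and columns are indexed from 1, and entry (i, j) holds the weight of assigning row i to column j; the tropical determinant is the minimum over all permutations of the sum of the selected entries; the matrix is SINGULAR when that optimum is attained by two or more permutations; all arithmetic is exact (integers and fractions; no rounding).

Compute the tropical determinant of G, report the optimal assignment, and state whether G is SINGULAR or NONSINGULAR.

σ = (1, 2, 3): 13 + 28 + 22 = 63
σ = (1, 3, 2): 13 + 15 + 18 = 46
σ = (2, 1, 3): 3 + 23 + 22 = 48
σ = (2, 3, 1): 3 + 15 + 18 = 36
σ = (3, 1, 2): (-5) + 23 + 18 = 36
σ = (3, 2, 1): (-5) + 28 + 18 = 41
Optimal value attained by: σ = (2, 3, 1).
Answer: det⊕(G) = 36; verdict: SINGULAR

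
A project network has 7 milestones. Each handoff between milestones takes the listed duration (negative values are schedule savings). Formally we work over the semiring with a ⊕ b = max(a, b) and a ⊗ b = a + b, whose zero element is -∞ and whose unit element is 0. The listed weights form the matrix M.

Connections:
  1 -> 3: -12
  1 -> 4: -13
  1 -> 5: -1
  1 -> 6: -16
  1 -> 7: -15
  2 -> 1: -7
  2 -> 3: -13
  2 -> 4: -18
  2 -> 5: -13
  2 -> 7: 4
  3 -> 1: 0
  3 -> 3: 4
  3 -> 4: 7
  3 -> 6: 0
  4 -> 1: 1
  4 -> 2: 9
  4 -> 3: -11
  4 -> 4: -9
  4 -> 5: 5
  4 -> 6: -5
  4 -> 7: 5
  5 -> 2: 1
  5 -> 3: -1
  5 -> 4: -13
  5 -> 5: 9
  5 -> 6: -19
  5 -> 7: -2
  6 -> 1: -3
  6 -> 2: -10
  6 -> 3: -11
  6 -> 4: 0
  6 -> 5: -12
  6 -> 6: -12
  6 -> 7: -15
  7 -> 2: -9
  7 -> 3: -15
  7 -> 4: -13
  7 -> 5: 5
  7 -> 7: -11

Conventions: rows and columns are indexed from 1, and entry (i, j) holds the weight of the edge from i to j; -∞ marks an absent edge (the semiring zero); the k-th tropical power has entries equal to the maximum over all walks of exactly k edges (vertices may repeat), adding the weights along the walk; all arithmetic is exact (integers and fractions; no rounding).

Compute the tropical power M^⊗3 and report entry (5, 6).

M^⊗2:
  [-12, 0, -2, -5, 8, -12, -3]
  [-13, -5, -9, -6, 9, -13, -7]
  [8, 16, 8, 11, 12, 4, 12]
  [2, 6, 4, -4, 14, -11, 13]
  [-1, 10, 8, 6, 18, -1, 7]
  [1, 9, -7, -4, 5, -5, 5]
  [-12, 6, 4, -8, 14, -14, 3]
M^⊗3:
  [-2, 9, 7, 5, 17, -2, 6]
  [-5, 10, 8, -2, 18, -9, 7]
  [12, 20, 12, 15, 21, 8, 20]
  [4, 15, 13, 11, 23, 4, 12]
  [8, 19, 17, 15, 27, 8, 16]
  [2, 6, 4, 0, 14, -7, 13]
  [4, 15, 13, 11, 23, 4, 12]
Key observation: the optimum is the walk 5->5->3->6, with weight 9 + (-1) + 0 = 8.
Optimal value attained by: walk 5->5->3->6.
Answer: (M^⊗3)[5][6] = 8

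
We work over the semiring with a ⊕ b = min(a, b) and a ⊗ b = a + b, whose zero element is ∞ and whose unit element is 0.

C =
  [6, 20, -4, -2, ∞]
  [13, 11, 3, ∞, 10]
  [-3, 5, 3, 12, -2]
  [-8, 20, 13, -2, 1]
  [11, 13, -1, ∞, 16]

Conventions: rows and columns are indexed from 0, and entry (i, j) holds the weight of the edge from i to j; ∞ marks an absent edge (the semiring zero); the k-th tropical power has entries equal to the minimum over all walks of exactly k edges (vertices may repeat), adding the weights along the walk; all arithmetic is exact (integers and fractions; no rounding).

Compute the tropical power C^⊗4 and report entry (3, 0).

C^⊗2:
  [-10, 1, -1, -4, -6]
  [0, 8, 6, 11, 1]
  [0, 8, -7, -5, 1]
  [-10, 12, -12, -10, -1]
  [-4, 4, 2, 9, -3]
C^⊗3:
  [-12, 4, -14, -12, -3]
  [3, 11, -4, -2, 4]
  [-13, -2, -4, -7, -9]
  [-18, -7, -14, -12, -14]
  [-1, 7, -8, -6, 0]
C^⊗4:
  [-20, -9, -16, -14, -16]
  [-10, 1, -1, -4, -6]
  [-15, 1, -17, -15, -6]
  [-20, -9, -22, -20, -16]
  [-14, -3, -5, -8, -10]
Key observation: the optimum is the walk 3->0->3->3->0, with weight (-8) + (-2) + (-2) + (-8) = -20.
Optimal value attained by: walk 3->0->3->3->0.
Answer: (C^⊗4)[3][0] = -20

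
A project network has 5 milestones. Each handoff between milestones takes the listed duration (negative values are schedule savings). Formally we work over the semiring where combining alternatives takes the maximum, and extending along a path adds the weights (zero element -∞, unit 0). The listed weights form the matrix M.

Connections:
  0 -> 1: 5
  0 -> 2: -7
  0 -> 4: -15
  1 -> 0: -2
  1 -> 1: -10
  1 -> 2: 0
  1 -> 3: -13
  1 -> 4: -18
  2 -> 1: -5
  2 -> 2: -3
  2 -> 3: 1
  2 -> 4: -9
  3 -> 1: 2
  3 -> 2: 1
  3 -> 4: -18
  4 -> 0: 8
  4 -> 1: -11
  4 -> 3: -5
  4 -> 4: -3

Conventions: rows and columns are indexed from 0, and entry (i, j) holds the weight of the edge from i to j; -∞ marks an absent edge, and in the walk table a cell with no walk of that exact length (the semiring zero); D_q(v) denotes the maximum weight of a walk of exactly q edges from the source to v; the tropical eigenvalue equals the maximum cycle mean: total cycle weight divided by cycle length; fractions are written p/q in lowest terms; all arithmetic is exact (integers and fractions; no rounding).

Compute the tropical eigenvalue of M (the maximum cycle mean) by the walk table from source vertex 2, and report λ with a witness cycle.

q=0: [-∞, -∞, 0, -∞, -∞]
q=1: [-∞, -5, -3, 1, -9]
q=2: [-1, 3, 2, -2, -12]
q=3: [1, 4, 3, 3, -7]
q=4: [2, 6, 4, 4, -6]
q=5: [4, 7, 6, 5, -5]
Optimal cycle mean attained by: cycle 0->1->0, total 5 + (-2), length 2.
Answer: λ = 3/2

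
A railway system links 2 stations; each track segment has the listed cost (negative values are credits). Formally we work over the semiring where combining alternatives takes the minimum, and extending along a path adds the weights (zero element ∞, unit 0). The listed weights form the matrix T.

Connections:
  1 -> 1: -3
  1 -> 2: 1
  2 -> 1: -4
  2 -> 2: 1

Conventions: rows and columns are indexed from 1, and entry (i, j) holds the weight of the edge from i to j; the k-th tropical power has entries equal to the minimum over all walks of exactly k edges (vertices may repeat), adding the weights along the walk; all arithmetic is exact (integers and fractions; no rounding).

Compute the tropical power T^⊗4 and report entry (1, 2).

T^⊗2:
  [-6, -2]
  [-7, -3]
T^⊗3:
  [-9, -5]
  [-10, -6]
T^⊗4:
  [-12, -8]
  [-13, -9]
Key observation: the optimum is the walk 1->1->1->1->2, with weight (-3) + (-3) + (-3) + 1 = -8.
Optimal value attained by: walk 1->1->1->1->2.
Answer: (T^⊗4)[1][2] = -8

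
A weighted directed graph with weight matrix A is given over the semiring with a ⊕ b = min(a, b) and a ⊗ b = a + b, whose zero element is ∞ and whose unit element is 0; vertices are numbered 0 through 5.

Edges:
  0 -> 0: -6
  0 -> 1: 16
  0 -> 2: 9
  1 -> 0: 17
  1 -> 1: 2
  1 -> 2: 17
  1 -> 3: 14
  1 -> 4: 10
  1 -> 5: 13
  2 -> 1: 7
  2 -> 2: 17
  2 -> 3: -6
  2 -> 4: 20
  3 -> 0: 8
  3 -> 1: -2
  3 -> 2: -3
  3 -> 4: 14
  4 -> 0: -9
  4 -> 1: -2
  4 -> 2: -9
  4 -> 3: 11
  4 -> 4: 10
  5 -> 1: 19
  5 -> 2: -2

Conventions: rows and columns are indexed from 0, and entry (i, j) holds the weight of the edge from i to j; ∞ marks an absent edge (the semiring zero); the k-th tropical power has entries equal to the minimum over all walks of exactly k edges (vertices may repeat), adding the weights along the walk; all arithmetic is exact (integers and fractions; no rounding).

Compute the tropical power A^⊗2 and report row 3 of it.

A^⊗2:
  [-12, 10, 3, 3, 26, 29]
  [1, 4, 1, 11, 12, 15]
  [2, -8, -9, 11, 8, 20]
  [2, 0, 5, -9, 8, 11]
  [-15, -2, 0, -15, 8, 11]
  [36, 5, 15, -8, 18, 32]
Answer: row 3 of A^⊗2 = [2, 0, 5, -9, 8, 11]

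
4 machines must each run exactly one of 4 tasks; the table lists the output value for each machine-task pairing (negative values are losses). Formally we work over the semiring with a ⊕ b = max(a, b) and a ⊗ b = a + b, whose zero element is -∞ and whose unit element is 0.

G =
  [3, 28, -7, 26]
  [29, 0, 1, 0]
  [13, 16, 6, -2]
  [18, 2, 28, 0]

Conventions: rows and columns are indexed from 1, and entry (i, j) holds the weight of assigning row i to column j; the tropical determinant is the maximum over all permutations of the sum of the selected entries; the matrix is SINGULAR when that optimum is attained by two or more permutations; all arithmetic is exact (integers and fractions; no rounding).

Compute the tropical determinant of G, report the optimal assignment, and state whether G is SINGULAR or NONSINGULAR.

σ = (1, 2, 3, 4): 3 + 0 + 6 + 0 = 9
σ = (1, 2, 4, 3): 3 + 0 + (-2) + 28 = 29
σ = (1, 3, 2, 4): 3 + 1 + 16 + 0 = 20
σ = (1, 3, 4, 2): 3 + 1 + (-2) + 2 = 4
σ = (1, 4, 2, 3): 3 + 0 + 16 + 28 = 47
σ = (1, 4, 3, 2): 3 + 0 + 6 + 2 = 11
σ = (2, 1, 3, 4): 28 + 29 + 6 + 0 = 63
σ = (2, 1, 4, 3): 28 + 29 + (-2) + 28 = 83
σ = (2, 3, 1, 4): 28 + 1 + 13 + 0 = 42
σ = (2, 3, 4, 1): 28 + 1 + (-2) + 18 = 45
σ = (2, 4, 1, 3): 28 + 0 + 13 + 28 = 69
σ = (2, 4, 3, 1): 28 + 0 + 6 + 18 = 52
σ = (3, 1, 2, 4): (-7) + 29 + 16 + 0 = 38
σ = (3, 1, 4, 2): (-7) + 29 + (-2) + 2 = 22
σ = (3, 2, 1, 4): (-7) + 0 + 13 + 0 = 6
σ = (3, 2, 4, 1): (-7) + 0 + (-2) + 18 = 9
σ = (3, 4, 1, 2): (-7) + 0 + 13 + 2 = 8
σ = (3, 4, 2, 1): (-7) + 0 + 16 + 18 = 27
σ = (4, 1, 2, 3): 26 + 29 + 16 + 28 = 99
σ = (4, 1, 3, 2): 26 + 29 + 6 + 2 = 63
σ = (4, 2, 1, 3): 26 + 0 + 13 + 28 = 67
σ = (4, 2, 3, 1): 26 + 0 + 6 + 18 = 50
σ = (4, 3, 1, 2): 26 + 1 + 13 + 2 = 42
σ = (4, 3, 2, 1): 26 + 1 + 16 + 18 = 61
Optimal value attained by: σ = (4, 1, 2, 3).
Answer: det⊕(G) = 99; verdict: NONSINGULAR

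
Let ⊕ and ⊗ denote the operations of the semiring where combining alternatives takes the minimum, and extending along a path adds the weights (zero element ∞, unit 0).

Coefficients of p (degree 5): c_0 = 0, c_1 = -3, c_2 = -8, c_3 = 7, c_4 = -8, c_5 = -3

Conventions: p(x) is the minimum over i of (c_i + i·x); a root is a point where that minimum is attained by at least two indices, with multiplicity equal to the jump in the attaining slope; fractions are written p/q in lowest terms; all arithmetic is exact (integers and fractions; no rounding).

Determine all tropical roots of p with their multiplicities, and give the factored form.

hull edge (i=0, c=0) to (i=2, c=-8): slope -4, span 2
hull edge (i=2, c=-8) to (i=4, c=-8): slope 0, span 2
hull edge (i=4, c=-8) to (i=5, c=-3): slope 5, span 1
Factored form: p(x) = -3 ⊗ (x ⊕ (-5)) ⊗ (x ⊕ 0) ⊗ (x ⊕ 0) ⊗ (x ⊕ 4) ⊗ (x ⊕ 4)
Answer: roots = -5 (mult 1), 0 (mult 2), 4 (mult 2)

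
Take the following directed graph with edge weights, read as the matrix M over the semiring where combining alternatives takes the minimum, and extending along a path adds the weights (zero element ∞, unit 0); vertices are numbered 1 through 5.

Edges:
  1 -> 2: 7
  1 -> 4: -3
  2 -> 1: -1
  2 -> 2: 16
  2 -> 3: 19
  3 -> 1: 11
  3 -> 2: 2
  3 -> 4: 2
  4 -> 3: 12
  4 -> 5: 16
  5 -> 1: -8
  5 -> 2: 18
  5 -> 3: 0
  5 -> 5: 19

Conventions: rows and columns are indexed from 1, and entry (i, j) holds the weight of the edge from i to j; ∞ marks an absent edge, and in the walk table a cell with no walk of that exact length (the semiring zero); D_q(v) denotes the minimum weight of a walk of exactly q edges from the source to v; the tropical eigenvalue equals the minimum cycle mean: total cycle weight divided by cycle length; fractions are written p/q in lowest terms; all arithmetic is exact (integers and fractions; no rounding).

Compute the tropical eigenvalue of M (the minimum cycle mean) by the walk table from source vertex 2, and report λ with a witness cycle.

q=0: [∞, 0, ∞, ∞, ∞]
q=1: [-1, 16, 19, ∞, ∞]
q=2: [15, 6, 35, -4, ∞]
q=3: [5, 22, 8, 12, 12]
q=4: [4, 10, 12, 2, 28]
q=5: [9, 11, 14, 1, 18]
Optimal cycle mean attained by: cycle 1->4->5->1, total (-3) + 16 + (-8), length 3.
Answer: λ = 5/3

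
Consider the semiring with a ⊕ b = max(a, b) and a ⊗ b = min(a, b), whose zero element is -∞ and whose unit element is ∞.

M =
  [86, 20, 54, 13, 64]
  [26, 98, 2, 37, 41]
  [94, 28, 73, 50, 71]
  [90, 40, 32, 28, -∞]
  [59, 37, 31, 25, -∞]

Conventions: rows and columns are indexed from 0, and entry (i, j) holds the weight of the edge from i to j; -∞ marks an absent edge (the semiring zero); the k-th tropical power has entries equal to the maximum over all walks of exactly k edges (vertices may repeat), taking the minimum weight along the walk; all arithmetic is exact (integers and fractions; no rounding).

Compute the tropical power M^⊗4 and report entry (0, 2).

M^⊗2:
  [86, 37, 54, 50, 64]
  [41, 98, 32, 37, 41]
  [86, 40, 73, 50, 71]
  [86, 40, 54, 37, 64]
  [59, 37, 54, 37, 59]
M^⊗3:
  [86, 40, 54, 50, 64]
  [41, 98, 41, 37, 41]
  [86, 40, 73, 50, 71]
  [86, 40, 54, 50, 64]
  [59, 37, 54, 50, 59]
M^⊗4:
  [86, 40, 54, 50, 64]
  [41, 98, 41, 41, 41]
  [86, 40, 73, 50, 71]
  [86, 40, 54, 50, 64]
  [59, 40, 54, 50, 59]
Key observation: the optimum is the walk 0->0->0->0->2, with weight 86 min 86 min 86 min 54 = 54.
Optimal value attained by: walk 0->0->0->0->2.
Answer: (M^⊗4)[0][2] = 54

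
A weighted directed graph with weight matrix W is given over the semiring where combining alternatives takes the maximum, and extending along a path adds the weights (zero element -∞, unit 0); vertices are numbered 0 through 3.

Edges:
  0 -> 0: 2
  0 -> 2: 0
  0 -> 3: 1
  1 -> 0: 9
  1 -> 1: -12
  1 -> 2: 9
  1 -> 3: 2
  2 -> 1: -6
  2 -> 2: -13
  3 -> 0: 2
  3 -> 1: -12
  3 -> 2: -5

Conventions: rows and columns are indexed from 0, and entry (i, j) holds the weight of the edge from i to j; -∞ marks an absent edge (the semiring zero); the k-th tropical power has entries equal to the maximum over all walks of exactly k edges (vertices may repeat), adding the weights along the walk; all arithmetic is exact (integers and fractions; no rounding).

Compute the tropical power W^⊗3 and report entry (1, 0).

W^⊗2:
  [4, -6, 2, 3]
  [11, 3, 9, 10]
  [3, -18, 3, -4]
  [4, -11, 2, 3]
W^⊗3:
  [6, -4, 4, 5]
  [13, 3, 12, 12]
  [5, -3, 3, 4]
  [6, -4, 4, 5]
Key observation: the optimum is the walk 1->0->0->0, with weight 9 + 2 + 2 = 13.
Optimal value attained by: walk 1->0->0->0.
Answer: (W^⊗3)[1][0] = 13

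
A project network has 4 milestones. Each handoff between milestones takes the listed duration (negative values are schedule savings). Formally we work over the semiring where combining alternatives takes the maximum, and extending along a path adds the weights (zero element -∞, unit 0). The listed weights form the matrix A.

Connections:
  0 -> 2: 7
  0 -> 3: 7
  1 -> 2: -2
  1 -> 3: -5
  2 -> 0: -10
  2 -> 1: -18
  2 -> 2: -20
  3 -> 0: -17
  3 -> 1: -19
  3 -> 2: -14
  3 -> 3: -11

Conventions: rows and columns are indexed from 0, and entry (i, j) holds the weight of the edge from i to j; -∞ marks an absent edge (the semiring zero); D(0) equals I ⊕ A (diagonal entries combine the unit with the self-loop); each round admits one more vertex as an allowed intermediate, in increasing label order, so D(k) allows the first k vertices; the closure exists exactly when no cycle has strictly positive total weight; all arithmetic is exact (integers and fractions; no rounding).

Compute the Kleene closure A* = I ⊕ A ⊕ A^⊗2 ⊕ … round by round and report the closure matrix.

D(0):
  [0, -∞, 7, 7]
  [-∞, 0, -2, -5]
  [-10, -18, 0, -∞]
  [-17, -19, -14, 0]
D(1):
  [0, -∞, 7, 7]
  [-∞, 0, -2, -5]
  [-10, -18, 0, -3]
  [-17, -19, -10, 0]
D(2):
  [0, -∞, 7, 7]
  [-∞, 0, -2, -5]
  [-10, -18, 0, -3]
  [-17, -19, -10, 0]
D(3):
  [0, -11, 7, 7]
  [-12, 0, -2, -5]
  [-10, -18, 0, -3]
  [-17, -19, -10, 0]
D(4):
  [0, -11, 7, 7]
  [-12, 0, -2, -5]
  [-10, -18, 0, -3]
  [-17, -19, -10, 0]
Answer: A* = [[0, -11, 7, 7], [-12, 0, -2, -5], [-10, -18, 0, -3], [-17, -19, -10, 0]]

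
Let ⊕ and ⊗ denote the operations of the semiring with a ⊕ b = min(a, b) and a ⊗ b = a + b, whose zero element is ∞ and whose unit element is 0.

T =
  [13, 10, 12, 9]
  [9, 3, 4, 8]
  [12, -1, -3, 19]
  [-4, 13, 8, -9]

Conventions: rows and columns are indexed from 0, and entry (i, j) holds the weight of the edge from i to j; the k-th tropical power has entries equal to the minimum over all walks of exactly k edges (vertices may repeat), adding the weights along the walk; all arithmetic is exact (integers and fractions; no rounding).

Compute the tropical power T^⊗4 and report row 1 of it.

T^⊗2:
  [5, 11, 9, 0]
  [4, 3, 1, -1]
  [8, -4, -6, 7]
  [-13, 4, -1, -18]
T^⊗3:
  [-4, 8, 6, -9]
  [-5, 0, -2, -10]
  [3, -7, -9, -2]
  [-22, -5, -10, -27]
T^⊗4:
  [-13, 4, -1, -18]
  [-14, -3, -5, -19]
  [-6, -10, -12, -11]
  [-31, -14, -19, -36]
Answer: row 1 of T^⊗4 = [-14, -3, -5, -19]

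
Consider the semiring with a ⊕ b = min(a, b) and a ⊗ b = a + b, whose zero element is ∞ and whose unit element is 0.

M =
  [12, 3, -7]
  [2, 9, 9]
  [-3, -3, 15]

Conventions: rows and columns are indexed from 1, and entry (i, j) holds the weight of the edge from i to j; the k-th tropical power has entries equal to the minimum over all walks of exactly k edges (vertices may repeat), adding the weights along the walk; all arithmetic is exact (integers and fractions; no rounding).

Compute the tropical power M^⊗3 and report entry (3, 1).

M^⊗2:
  [-10, -10, 5]
  [6, 5, -5]
  [-1, 0, -10]
M^⊗3:
  [-8, -7, -17]
  [-8, -8, -1]
  [-13, -13, -8]
Key observation: the optimum is the walk 3->1->3->1, with weight (-3) + (-7) + (-3) = -13.
Optimal value attained by: walk 3->1->3->1.
Answer: (M^⊗3)[3][1] = -13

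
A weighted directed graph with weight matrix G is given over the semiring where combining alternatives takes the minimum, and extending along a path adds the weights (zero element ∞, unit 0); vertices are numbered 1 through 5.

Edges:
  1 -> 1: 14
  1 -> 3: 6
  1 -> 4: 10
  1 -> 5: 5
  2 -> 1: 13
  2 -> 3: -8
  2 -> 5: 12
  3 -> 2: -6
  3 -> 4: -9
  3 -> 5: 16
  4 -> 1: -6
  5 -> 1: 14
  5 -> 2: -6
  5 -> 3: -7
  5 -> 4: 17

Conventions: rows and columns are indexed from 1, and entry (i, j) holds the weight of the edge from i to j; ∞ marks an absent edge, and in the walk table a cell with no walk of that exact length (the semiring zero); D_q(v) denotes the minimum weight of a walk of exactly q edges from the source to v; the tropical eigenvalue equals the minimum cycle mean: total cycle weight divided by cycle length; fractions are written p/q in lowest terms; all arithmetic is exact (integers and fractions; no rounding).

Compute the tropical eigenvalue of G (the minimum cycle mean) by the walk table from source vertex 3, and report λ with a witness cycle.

q=0: [∞, ∞, 0, ∞, ∞]
q=1: [∞, -6, ∞, -9, 16]
q=2: [-15, 10, -14, 33, 6]
q=3: [-1, -20, -9, -23, -10]
q=4: [-29, -16, -28, -18, -8]
q=5: [-24, -34, -24, -37, -24]
Optimal cycle mean attained by: cycle 2->3->2, total (-8) + (-6), length 2.
Answer: λ = -7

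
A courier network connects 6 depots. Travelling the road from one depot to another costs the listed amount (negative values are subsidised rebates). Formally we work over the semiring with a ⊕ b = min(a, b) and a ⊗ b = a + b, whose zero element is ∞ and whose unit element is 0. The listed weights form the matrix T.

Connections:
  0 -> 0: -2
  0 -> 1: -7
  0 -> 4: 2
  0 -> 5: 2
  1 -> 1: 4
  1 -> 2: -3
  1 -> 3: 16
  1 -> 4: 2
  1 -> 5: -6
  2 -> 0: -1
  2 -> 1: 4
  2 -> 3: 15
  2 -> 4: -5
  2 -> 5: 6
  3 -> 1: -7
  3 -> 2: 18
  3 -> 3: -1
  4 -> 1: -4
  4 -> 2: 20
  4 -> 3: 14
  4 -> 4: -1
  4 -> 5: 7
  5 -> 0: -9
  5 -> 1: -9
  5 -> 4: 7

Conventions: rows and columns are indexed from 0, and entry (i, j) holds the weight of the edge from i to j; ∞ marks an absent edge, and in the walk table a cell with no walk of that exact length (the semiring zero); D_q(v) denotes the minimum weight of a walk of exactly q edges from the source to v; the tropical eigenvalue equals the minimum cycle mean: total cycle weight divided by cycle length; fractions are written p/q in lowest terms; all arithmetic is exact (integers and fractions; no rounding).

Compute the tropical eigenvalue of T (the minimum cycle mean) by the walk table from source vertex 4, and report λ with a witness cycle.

q=0: [∞, ∞, ∞, ∞, 0, ∞]
q=1: [∞, -4, 20, 14, -1, 7]
q=2: [-2, -5, -7, 12, -2, -10]
q=3: [-19, -19, -8, 8, -12, -11]
q=4: [-21, -26, -22, -3, -17, -25]
q=5: [-34, -34, -29, -10, -27, -32]
q=6: [-41, -41, -37, -18, -34, -40]
Optimal cycle mean attained by: cycle 1->5->1, total (-6) + (-9), length 2.
Answer: λ = -15/2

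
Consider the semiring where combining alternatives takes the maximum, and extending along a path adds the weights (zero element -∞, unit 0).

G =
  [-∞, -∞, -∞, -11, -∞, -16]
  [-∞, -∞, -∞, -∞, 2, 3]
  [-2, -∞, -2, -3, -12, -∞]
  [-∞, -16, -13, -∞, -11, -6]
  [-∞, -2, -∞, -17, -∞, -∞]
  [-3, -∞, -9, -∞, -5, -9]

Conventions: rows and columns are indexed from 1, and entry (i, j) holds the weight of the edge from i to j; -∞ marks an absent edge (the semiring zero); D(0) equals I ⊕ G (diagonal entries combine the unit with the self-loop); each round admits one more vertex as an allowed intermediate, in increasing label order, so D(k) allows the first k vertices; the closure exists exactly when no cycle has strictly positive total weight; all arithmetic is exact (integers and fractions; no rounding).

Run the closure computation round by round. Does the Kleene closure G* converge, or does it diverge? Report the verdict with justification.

D(0):
  [0, -∞, -∞, -11, -∞, -16]
  [-∞, 0, -∞, -∞, 2, 3]
  [-2, -∞, 0, -3, -12, -∞]
  [-∞, -16, -13, 0, -11, -6]
  [-∞, -2, -∞, -17, 0, -∞]
  [-3, -∞, -9, -∞, -5, 0]
D(1):
  [0, -∞, -∞, -11, -∞, -16]
  [-∞, 0, -∞, -∞, 2, 3]
  [-2, -∞, 0, -3, -12, -18]
  [-∞, -16, -13, 0, -11, -6]
  [-∞, -2, -∞, -17, 0, -∞]
  [-3, -∞, -9, -14, -5, 0]
D(2):
  [0, -∞, -∞, -11, -∞, -16]
  [-∞, 0, -∞, -∞, 2, 3]
  [-2, -∞, 0, -3, -12, -18]
  [-∞, -16, -13, 0, -11, -6]
  [-∞, -2, -∞, -17, 0, 1]
  [-3, -∞, -9, -14, -5, 0]
D(3):
  [0, -∞, -∞, -11, -∞, -16]
  [-∞, 0, -∞, -∞, 2, 3]
  [-2, -∞, 0, -3, -12, -18]
  [-15, -16, -13, 0, -11, -6]
  [-∞, -2, -∞, -17, 0, 1]
  [-3, -∞, -9, -12, -5, 0]
D(4):
  [0, -27, -24, -11, -22, -16]
  [-∞, 0, -∞, -∞, 2, 3]
  [-2, -19, 0, -3, -12, -9]
  [-15, -16, -13, 0, -11, -6]
  [-32, -2, -30, -17, 0, 1]
  [-3, -28, -9, -12, -5, 0]
D(5):
  [0, -24, -24, -11, -22, -16]
  [-30, 0, -28, -15, 2, 3]
  [-2, -14, 0, -3, -12, -9]
  [-15, -13, -13, 0, -11, -6]
  [-32, -2, -30, -17, 0, 1]
  [-3, -7, -9, -12, -5, 0]
D(6):
  [0, -23, -24, -11, -21, -16]
  [0, 0, -6, -9, 2, 3]
  [-2, -14, 0, -3, -12, -9]
  [-9, -13, -13, 0, -11, -6]
  [-2, -2, -8, -11, 0, 1]
  [-3, -7, -9, -12, -5, 0]
Key observation: every diagonal entry stays at the unit through all rounds, so no improving cycle exists.
Answer: CONVERGES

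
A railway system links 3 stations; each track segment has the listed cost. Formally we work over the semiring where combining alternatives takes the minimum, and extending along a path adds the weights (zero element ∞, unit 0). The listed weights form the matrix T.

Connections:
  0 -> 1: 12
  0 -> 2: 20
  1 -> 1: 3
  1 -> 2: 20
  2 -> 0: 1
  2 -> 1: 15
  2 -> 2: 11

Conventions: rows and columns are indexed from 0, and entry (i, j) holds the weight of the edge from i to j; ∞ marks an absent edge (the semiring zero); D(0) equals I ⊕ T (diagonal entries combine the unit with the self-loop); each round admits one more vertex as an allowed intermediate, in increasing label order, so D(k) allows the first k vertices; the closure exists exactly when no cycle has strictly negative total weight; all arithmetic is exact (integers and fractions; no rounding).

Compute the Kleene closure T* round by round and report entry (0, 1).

D(0):
  [0, 12, 20]
  [∞, 0, 20]
  [1, 15, 0]
D(1):
  [0, 12, 20]
  [∞, 0, 20]
  [1, 13, 0]
D(2):
  [0, 12, 20]
  [∞, 0, 20]
  [1, 13, 0]
D(3):
  [0, 12, 20]
  [21, 0, 20]
  [1, 13, 0]
Answer: T*[0][1] = 12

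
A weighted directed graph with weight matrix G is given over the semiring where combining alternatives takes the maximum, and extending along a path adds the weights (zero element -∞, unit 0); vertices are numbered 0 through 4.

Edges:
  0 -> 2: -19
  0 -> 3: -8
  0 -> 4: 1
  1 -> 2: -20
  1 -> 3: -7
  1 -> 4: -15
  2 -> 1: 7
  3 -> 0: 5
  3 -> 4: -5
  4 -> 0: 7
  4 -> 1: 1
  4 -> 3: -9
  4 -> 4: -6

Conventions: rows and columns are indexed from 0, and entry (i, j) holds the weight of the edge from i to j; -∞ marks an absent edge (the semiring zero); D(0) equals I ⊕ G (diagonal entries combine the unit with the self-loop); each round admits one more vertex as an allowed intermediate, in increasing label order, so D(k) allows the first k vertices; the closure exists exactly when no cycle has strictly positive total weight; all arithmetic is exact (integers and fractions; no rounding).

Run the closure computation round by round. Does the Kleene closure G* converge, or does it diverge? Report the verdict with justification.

D(0):
  [0, -∞, -19, -8, 1]
  [-∞, 0, -20, -7, -15]
  [-∞, 7, 0, -∞, -∞]
  [5, -∞, -∞, 0, -5]
  [7, 1, -∞, -9, 0]
Detection: at round 1, diagonal entry (4, 4) turns strictly positive.
Key observation: the cycle 4->0->4 has total weight 7 + 1, which is strictly positive.
Answer: DIVERGES — positive cycle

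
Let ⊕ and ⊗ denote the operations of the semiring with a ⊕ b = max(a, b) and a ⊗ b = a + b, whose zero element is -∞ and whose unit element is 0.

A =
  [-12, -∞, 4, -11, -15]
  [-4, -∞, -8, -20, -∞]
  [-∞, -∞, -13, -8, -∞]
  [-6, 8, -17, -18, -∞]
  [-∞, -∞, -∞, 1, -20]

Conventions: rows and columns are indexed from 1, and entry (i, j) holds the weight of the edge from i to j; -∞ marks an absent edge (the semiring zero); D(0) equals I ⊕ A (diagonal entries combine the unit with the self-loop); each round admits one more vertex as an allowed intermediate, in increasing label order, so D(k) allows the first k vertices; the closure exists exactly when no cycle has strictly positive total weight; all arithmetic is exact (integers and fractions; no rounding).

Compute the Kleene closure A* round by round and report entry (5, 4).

D(0):
  [0, -∞, 4, -11, -15]
  [-4, 0, -8, -20, -∞]
  [-∞, -∞, 0, -8, -∞]
  [-6, 8, -17, 0, -∞]
  [-∞, -∞, -∞, 1, 0]
D(1):
  [0, -∞, 4, -11, -15]
  [-4, 0, 0, -15, -19]
  [-∞, -∞, 0, -8, -∞]
  [-6, 8, -2, 0, -21]
  [-∞, -∞, -∞, 1, 0]
D(2):
  [0, -∞, 4, -11, -15]
  [-4, 0, 0, -15, -19]
  [-∞, -∞, 0, -8, -∞]
  [4, 8, 8, 0, -11]
  [-∞, -∞, -∞, 1, 0]
D(3):
  [0, -∞, 4, -4, -15]
  [-4, 0, 0, -8, -19]
  [-∞, -∞, 0, -8, -∞]
  [4, 8, 8, 0, -11]
  [-∞, -∞, -∞, 1, 0]
D(4):
  [0, 4, 4, -4, -15]
  [-4, 0, 0, -8, -19]
  [-4, 0, 0, -8, -19]
  [4, 8, 8, 0, -11]
  [5, 9, 9, 1, 0]
D(5):
  [0, 4, 4, -4, -15]
  [-4, 0, 0, -8, -19]
  [-4, 0, 0, -8, -19]
  [4, 8, 8, 0, -11]
  [5, 9, 9, 1, 0]
Answer: A*[5][4] = 1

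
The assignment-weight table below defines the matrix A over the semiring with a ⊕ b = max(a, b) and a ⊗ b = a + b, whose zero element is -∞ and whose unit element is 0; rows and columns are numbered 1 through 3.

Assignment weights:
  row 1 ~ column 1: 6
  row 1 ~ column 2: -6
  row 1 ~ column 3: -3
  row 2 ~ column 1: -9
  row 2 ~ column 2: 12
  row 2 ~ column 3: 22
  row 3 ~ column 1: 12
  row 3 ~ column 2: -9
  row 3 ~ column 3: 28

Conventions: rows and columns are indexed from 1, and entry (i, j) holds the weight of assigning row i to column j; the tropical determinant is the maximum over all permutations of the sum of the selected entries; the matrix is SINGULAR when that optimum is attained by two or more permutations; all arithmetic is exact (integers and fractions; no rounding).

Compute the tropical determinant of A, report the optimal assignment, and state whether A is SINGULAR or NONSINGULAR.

σ = (1, 2, 3): 6 + 12 + 28 = 46
σ = (1, 3, 2): 6 + 22 + (-9) = 19
σ = (2, 1, 3): (-6) + (-9) + 28 = 13
σ = (2, 3, 1): (-6) + 22 + 12 = 28
σ = (3, 1, 2): (-3) + (-9) + (-9) = -21
σ = (3, 2, 1): (-3) + 12 + 12 = 21
Optimal value attained by: σ = (1, 2, 3).
Answer: det⊕(A) = 46; verdict: NONSINGULAR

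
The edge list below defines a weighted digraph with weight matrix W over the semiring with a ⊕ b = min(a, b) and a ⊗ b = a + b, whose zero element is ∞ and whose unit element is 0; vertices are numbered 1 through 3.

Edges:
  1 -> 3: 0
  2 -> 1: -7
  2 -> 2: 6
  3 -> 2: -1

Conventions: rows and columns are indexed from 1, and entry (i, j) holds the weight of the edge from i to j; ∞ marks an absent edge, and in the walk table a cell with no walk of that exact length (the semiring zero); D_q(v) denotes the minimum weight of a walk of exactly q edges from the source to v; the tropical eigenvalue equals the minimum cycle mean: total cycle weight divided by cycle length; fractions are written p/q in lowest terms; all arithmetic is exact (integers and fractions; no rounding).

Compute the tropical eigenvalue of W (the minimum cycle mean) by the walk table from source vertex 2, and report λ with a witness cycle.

q=0: [∞, 0, ∞]
q=1: [-7, 6, ∞]
q=2: [-1, 12, -7]
q=3: [5, -8, -1]
Optimal cycle mean attained by: cycle 1->3->2->1, total 0 + (-1) + (-7), length 3.
Answer: λ = -8/3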